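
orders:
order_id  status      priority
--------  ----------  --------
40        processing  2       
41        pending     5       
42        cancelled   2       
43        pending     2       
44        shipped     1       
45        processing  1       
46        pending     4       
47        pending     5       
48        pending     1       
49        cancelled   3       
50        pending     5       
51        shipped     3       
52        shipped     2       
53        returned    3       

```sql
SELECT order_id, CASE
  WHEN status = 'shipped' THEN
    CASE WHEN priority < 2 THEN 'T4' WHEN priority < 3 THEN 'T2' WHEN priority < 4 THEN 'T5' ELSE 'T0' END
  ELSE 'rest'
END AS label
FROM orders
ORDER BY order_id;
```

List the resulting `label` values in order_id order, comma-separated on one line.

rest, rest, rest, rest, T4, rest, rest, rest, rest, rest, rest, T5, T2, rest

order_id=40: status='processing' → outer ELSE → rest
order_id=41: status='pending' → outer ELSE → rest
order_id=42: status='cancelled' → outer ELSE → rest
order_id=43: status='pending' → outer ELSE → rest
order_id=44: status='shipped' → inner[priority < 2] → T4
order_id=45: status='processing' → outer ELSE → rest
order_id=46: status='pending' → outer ELSE → rest
order_id=47: status='pending' → outer ELSE → rest
order_id=48: status='pending' → outer ELSE → rest
order_id=49: status='cancelled' → outer ELSE → rest
order_id=50: status='pending' → outer ELSE → rest
order_id=51: status='shipped' → inner[priority < 4] → T5
order_id=52: status='shipped' → inner[priority < 3] → T2
order_id=53: status='returned' → outer ELSE → rest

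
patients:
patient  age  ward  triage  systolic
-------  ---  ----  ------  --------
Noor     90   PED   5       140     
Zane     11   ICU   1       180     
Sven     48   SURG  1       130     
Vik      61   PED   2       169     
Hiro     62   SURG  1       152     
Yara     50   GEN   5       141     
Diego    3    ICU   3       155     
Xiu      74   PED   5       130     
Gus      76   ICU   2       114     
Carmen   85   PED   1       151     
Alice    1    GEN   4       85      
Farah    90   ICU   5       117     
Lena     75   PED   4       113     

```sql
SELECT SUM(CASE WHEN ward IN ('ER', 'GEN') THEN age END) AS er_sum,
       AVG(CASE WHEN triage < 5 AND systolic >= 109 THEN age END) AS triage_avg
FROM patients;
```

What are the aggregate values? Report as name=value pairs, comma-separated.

er_sum=51, triage_avg=52.625

[er_sum: ward IN ('ER', 'GEN')]
patient=Noor: ✗
patient=Zane: ✗
patient=Sven: ✗
patient=Vik: ✗
patient=Hiro: ✗
patient=Yara: ✓ → 50
patient=Diego: ✗
patient=Xiu: ✗
patient=Gus: ✗
patient=Carmen: ✗
patient=Alice: ✓ → 1
patient=Farah: ✗
patient=Lena: ✗
er_sum = 50 + 1 = 51
—
[triage_avg: triage < 5 AND systolic >= 109]
patient=Noor: ✗
patient=Zane: ✓ → 11
patient=Sven: ✓ → 48
patient=Vik: ✓ → 61
patient=Hiro: ✓ → 62
patient=Yara: ✗
patient=Diego: ✓ → 3
patient=Xiu: ✗
patient=Gus: ✓ → 76
patient=Carmen: ✓ → 85
patient=Alice: ✗
patient=Farah: ✗
patient=Lena: ✓ → 75
triage_avg = (11 + 48 + 61 + 62 + 3 + 76 + 85 + 75) / 8 = 52.625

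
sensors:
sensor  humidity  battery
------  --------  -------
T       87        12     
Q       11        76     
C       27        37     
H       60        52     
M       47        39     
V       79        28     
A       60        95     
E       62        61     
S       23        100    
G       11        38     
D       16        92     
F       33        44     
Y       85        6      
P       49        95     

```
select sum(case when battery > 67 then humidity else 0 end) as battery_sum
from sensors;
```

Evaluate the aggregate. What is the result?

sensor=T: ✗
sensor=Q: ✓ → 11
sensor=C: ✗
sensor=H: ✗
sensor=M: ✗
sensor=V: ✗
sensor=A: ✓ → 60
sensor=E: ✗
sensor=S: ✓ → 23
sensor=G: ✗
sensor=D: ✓ → 16
sensor=F: ✗
sensor=Y: ✗
sensor=P: ✓ → 49
battery_sum = 11 + 60 + 23 + 16 + 49 = 159

159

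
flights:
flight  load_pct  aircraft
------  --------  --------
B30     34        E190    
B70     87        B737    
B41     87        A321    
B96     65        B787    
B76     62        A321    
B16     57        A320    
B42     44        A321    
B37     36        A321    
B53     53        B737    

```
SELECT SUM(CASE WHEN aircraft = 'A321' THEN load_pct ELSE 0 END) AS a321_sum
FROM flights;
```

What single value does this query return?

229

flight=B30: ✗
flight=B70: ✗
flight=B41: ✓ → 87
flight=B96: ✗
flight=B76: ✓ → 62
flight=B16: ✗
flight=B42: ✓ → 44
flight=B37: ✓ → 36
flight=B53: ✗
a321_sum = 87 + 62 + 44 + 36 = 229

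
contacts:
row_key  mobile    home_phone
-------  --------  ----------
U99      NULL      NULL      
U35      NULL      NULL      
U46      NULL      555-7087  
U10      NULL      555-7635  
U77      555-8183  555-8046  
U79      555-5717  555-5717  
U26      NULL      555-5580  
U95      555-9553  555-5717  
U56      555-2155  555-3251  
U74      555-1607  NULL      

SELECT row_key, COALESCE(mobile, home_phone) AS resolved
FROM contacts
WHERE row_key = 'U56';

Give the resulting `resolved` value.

row_key = U56: mobile=555-2155, home_phone=555-3251.
mobile=555-2155 → 555-2155

555-2155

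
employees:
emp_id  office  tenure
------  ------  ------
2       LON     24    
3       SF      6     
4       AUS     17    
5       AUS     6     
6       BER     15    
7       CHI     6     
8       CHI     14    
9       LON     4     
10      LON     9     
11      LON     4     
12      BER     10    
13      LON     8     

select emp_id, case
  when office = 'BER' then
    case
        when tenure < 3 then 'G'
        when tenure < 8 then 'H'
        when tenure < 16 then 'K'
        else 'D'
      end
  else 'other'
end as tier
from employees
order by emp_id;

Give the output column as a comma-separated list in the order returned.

other, other, other, other, K, other, other, other, other, other, K, other

emp_id=2: office='LON' → outer ELSE → other
emp_id=3: office='SF' → outer ELSE → other
emp_id=4: office='AUS' → outer ELSE → other
emp_id=5: office='AUS' → outer ELSE → other
emp_id=6: office='BER' → inner[tenure < 16] → K
emp_id=7: office='CHI' → outer ELSE → other
emp_id=8: office='CHI' → outer ELSE → other
emp_id=9: office='LON' → outer ELSE → other
emp_id=10: office='LON' → outer ELSE → other
emp_id=11: office='LON' → outer ELSE → other
emp_id=12: office='BER' → inner[tenure < 16] → K
emp_id=13: office='LON' → outer ELSE → other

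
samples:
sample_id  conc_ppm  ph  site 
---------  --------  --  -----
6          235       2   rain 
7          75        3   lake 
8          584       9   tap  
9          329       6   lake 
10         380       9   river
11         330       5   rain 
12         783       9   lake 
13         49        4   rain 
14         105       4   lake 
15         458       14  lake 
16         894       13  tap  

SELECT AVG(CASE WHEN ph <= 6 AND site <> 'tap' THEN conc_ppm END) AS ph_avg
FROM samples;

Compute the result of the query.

187.1666666667

sample_id=6: ✓ → 235
sample_id=7: ✓ → 75
sample_id=8: ✗
sample_id=9: ✓ → 329
sample_id=10: ✗
sample_id=11: ✓ → 330
sample_id=12: ✗
sample_id=13: ✓ → 49
sample_id=14: ✓ → 105
sample_id=15: ✗
sample_id=16: ✗
ph_avg = (235 + 75 + 329 + 330 + 49 + 105) / 6 = 187.1666666667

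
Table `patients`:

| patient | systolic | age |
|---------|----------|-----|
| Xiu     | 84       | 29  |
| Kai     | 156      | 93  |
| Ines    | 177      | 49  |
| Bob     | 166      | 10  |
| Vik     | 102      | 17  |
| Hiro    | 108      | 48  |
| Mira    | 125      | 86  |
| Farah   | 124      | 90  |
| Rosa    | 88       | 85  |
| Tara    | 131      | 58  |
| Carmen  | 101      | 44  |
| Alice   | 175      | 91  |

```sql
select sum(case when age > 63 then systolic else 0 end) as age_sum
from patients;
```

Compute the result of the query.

668

patient=Xiu: ✗
patient=Kai: ✓ → 156
patient=Ines: ✗
patient=Bob: ✗
patient=Vik: ✗
patient=Hiro: ✗
patient=Mira: ✓ → 125
patient=Farah: ✓ → 124
patient=Rosa: ✓ → 88
patient=Tara: ✗
patient=Carmen: ✗
patient=Alice: ✓ → 175
age_sum = 156 + 125 + 124 + 88 + 175 = 668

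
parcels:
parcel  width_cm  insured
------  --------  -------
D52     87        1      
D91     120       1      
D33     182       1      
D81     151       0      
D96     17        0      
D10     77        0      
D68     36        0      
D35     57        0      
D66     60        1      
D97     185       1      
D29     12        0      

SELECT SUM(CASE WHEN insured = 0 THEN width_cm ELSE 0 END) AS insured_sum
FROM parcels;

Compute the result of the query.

parcel=D52: ✗
parcel=D91: ✗
parcel=D33: ✗
parcel=D81: ✓ → 151
parcel=D96: ✓ → 17
parcel=D10: ✓ → 77
parcel=D68: ✓ → 36
parcel=D35: ✓ → 57
parcel=D66: ✗
parcel=D97: ✗
parcel=D29: ✓ → 12
insured_sum = 151 + 17 + 77 + 36 + 57 + 12 = 350

350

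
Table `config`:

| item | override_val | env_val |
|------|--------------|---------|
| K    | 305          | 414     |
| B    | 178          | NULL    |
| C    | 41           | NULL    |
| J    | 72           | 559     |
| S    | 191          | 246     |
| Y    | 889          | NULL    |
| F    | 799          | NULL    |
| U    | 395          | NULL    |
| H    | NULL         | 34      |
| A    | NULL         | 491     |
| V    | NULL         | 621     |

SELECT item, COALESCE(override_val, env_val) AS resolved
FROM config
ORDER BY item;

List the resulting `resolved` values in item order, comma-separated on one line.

item=A: override_val=NULL, env_val=491 → 491
item=B: override_val=178 → 178
item=C: override_val=41 → 41
item=F: override_val=799 → 799
item=H: override_val=NULL, env_val=34 → 34
item=J: override_val=72 → 72
item=K: override_val=305 → 305
item=S: override_val=191 → 191
item=U: override_val=395 → 395
item=V: override_val=NULL, env_val=621 → 621
item=Y: override_val=889 → 889

491, 178, 41, 799, 34, 72, 305, 191, 395, 621, 889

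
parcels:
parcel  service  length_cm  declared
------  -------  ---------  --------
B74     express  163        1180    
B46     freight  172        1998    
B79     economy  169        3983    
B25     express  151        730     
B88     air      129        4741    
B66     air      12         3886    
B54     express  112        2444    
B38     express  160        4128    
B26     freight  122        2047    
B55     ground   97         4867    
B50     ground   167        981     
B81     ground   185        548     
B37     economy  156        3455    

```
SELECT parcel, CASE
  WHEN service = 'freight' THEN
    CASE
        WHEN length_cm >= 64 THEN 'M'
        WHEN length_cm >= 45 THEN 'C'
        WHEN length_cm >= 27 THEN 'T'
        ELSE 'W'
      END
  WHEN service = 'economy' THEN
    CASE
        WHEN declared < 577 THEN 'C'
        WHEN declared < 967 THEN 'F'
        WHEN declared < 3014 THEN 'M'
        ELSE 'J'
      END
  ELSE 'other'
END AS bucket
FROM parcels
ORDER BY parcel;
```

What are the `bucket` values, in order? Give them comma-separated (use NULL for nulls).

other, M, J, other, M, other, other, other, other, other, J, other, other

parcel=B25: service='express' → outer ELSE → other
parcel=B26: service='freight' → inner[length_cm >= 64] → M
parcel=B37: service='economy' → inner[ELSE] → J
parcel=B38: service='express' → outer ELSE → other
parcel=B46: service='freight' → inner[length_cm >= 64] → M
parcel=B50: service='ground' → outer ELSE → other
parcel=B54: service='express' → outer ELSE → other
parcel=B55: service='ground' → outer ELSE → other
parcel=B66: service='air' → outer ELSE → other
parcel=B74: service='express' → outer ELSE → other
parcel=B79: service='economy' → inner[ELSE] → J
parcel=B81: service='ground' → outer ELSE → other
parcel=B88: service='air' → outer ELSE → other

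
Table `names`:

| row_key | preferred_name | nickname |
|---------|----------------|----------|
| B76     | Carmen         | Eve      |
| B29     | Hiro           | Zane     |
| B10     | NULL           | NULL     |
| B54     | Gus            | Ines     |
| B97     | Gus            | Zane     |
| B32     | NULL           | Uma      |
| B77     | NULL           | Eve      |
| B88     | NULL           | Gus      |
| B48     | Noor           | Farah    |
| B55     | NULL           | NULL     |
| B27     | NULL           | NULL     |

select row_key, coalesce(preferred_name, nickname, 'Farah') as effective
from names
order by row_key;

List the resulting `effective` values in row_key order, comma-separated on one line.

Farah, Farah, Hiro, Uma, Noor, Gus, Farah, Carmen, Eve, Gus, Gus

row_key=B10: preferred_name=NULL, nickname=NULL, → literal Farah → Farah
row_key=B27: preferred_name=NULL, nickname=NULL, → literal Farah → Farah
row_key=B29: preferred_name=Hiro → Hiro
row_key=B32: preferred_name=NULL, nickname=Uma → Uma
row_key=B48: preferred_name=Noor → Noor
row_key=B54: preferred_name=Gus → Gus
row_key=B55: preferred_name=NULL, nickname=NULL, → literal Farah → Farah
row_key=B76: preferred_name=Carmen → Carmen
row_key=B77: preferred_name=NULL, nickname=Eve → Eve
row_key=B88: preferred_name=NULL, nickname=Gus → Gus
row_key=B97: preferred_name=Gus → Gus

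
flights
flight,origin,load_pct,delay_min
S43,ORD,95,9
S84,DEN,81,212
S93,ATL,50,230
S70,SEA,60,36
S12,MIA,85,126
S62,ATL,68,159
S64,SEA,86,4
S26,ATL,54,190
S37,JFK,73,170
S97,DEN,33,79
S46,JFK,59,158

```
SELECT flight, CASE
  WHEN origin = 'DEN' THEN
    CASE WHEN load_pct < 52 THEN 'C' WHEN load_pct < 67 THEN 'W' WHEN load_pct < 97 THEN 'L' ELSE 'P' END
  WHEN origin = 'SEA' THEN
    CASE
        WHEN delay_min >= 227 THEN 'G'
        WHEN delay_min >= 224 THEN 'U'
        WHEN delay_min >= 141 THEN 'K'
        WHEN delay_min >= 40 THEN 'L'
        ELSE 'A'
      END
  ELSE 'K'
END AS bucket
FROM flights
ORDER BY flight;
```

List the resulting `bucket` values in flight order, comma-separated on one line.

K, K, K, K, K, K, A, A, L, K, C

flight=S12: origin='MIA' → outer ELSE → K
flight=S26: origin='ATL' → outer ELSE → K
flight=S37: origin='JFK' → outer ELSE → K
flight=S43: origin='ORD' → outer ELSE → K
flight=S46: origin='JFK' → outer ELSE → K
flight=S62: origin='ATL' → outer ELSE → K
flight=S64: origin='SEA' → inner[ELSE] → A
flight=S70: origin='SEA' → inner[ELSE] → A
flight=S84: origin='DEN' → inner[load_pct < 97] → L
flight=S93: origin='ATL' → outer ELSE → K
flight=S97: origin='DEN' → inner[load_pct < 52] → C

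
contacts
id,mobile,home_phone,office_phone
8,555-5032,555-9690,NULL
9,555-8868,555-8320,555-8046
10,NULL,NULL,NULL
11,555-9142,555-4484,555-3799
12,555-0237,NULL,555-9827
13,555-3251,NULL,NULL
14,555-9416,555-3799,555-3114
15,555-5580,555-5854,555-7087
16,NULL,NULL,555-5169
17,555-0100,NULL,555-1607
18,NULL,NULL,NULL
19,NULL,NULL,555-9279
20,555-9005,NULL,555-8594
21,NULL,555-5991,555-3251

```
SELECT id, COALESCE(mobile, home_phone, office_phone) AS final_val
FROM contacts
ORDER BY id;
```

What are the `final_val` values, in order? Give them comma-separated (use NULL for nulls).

id=8: mobile=555-5032 → 555-5032
id=9: mobile=555-8868 → 555-8868
id=10: mobile=NULL, home_phone=NULL, office_phone=NULL (all NULL) → NULL
id=11: mobile=555-9142 → 555-9142
id=12: mobile=555-0237 → 555-0237
id=13: mobile=555-3251 → 555-3251
id=14: mobile=555-9416 → 555-9416
id=15: mobile=555-5580 → 555-5580
id=16: mobile=NULL, home_phone=NULL, office_phone=555-5169 → 555-5169
id=17: mobile=555-0100 → 555-0100
id=18: mobile=NULL, home_phone=NULL, office_phone=NULL (all NULL) → NULL
id=19: mobile=NULL, home_phone=NULL, office_phone=555-9279 → 555-9279
id=20: mobile=555-9005 → 555-9005
id=21: mobile=NULL, home_phone=555-5991 → 555-5991

555-5032, 555-8868, NULL, 555-9142, 555-0237, 555-3251, 555-9416, 555-5580, 555-5169, 555-0100, NULL, 555-9279, 555-9005, 555-5991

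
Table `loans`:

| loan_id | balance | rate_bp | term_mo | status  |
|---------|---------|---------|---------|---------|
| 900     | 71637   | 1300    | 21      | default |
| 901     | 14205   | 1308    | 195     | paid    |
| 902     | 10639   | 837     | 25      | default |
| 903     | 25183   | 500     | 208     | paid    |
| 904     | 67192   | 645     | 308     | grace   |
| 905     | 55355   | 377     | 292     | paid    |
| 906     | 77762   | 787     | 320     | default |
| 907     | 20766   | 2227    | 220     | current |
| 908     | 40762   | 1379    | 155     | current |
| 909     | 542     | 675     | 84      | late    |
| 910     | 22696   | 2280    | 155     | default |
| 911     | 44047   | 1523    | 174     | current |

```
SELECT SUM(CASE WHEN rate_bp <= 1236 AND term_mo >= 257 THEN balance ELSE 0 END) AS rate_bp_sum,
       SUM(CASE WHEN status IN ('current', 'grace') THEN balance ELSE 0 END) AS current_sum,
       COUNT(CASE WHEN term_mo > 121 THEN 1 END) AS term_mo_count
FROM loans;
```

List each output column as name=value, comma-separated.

rate_bp_sum=200309, current_sum=172767, term_mo_count=9

[rate_bp_sum: rate_bp <= 1236 AND term_mo >= 257]
loan_id=900: ✗
loan_id=901: ✗
loan_id=902: ✗
loan_id=903: ✗
loan_id=904: ✓ → 67192
loan_id=905: ✓ → 55355
loan_id=906: ✓ → 77762
loan_id=907: ✗
loan_id=908: ✗
loan_id=909: ✗
loan_id=910: ✗
loan_id=911: ✗
rate_bp_sum = 67192 + 55355 + 77762 = 200309
—
[current_sum: status IN ('current', 'grace')]
loan_id=900: ✗
loan_id=901: ✗
loan_id=902: ✗
loan_id=903: ✗
loan_id=904: ✓ → 67192
loan_id=905: ✗
loan_id=906: ✗
loan_id=907: ✓ → 20766
loan_id=908: ✓ → 40762
loan_id=909: ✗
loan_id=910: ✗
loan_id=911: ✓ → 44047
current_sum = 67192 + 20766 + 40762 + 44047 = 172767
—
[term_mo_count: term_mo > 121]
loan_id=900: ✗
loan_id=901: ✓ → 1
loan_id=902: ✗
loan_id=903: ✓ → 1
loan_id=904: ✓ → 1
loan_id=905: ✓ → 1
loan_id=906: ✓ → 1
loan_id=907: ✓ → 1
loan_id=908: ✓ → 1
loan_id=909: ✗
loan_id=910: ✓ → 1
loan_id=911: ✓ → 1
term_mo_count = COUNT(1, 1, 1, 1, 1, 1, 1, 1, 1) = 9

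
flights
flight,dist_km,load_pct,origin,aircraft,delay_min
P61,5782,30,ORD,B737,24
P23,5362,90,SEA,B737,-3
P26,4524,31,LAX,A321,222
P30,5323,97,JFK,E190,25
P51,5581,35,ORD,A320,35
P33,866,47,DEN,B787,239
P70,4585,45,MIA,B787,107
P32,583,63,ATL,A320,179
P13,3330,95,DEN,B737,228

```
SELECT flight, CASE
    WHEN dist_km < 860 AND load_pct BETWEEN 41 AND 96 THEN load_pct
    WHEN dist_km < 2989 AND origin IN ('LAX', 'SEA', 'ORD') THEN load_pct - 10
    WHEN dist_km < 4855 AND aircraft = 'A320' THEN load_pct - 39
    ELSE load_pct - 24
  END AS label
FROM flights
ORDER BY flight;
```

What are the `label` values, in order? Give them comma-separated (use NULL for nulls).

flight=P13: ELSE → 71
flight=P23: ELSE → 66
flight=P26: ELSE → 7
flight=P30: ELSE → 73
flight=P32: dist_km < 860 AND load_pct BETWEEN 41 AND 96 → 63
flight=P33: ELSE → 23
flight=P51: ELSE → 11
flight=P61: ELSE → 6
flight=P70: ELSE → 21

71, 66, 7, 73, 63, 23, 11, 6, 21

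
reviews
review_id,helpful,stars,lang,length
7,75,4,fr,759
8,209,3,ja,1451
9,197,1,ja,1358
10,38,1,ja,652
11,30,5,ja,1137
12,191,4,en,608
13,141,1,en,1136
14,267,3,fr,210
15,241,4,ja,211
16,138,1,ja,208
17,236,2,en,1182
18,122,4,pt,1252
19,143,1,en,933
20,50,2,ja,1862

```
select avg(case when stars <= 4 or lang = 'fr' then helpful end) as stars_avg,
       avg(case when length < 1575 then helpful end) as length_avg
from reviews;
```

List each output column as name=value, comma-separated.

[stars_avg: stars <= 4 or lang = 'fr']
review_id=7: ✓ → 75
review_id=8: ✓ → 209
review_id=9: ✓ → 197
review_id=10: ✓ → 38
review_id=11: ✗
review_id=12: ✓ → 191
review_id=13: ✓ → 141
review_id=14: ✓ → 267
review_id=15: ✓ → 241
review_id=16: ✓ → 138
review_id=17: ✓ → 236
review_id=18: ✓ → 122
review_id=19: ✓ → 143
review_id=20: ✓ → 50
stars_avg = (75 + 209 + 197 + 38 + 191 + 141 + 267 + 241 + 138 + 236 + 122 + 143 + 50) / 13 = 157.5384615385
—
[length_avg: length < 1575]
review_id=7: ✓ → 75
review_id=8: ✓ → 209
review_id=9: ✓ → 197
review_id=10: ✓ → 38
review_id=11: ✓ → 30
review_id=12: ✓ → 191
review_id=13: ✓ → 141
review_id=14: ✓ → 267
review_id=15: ✓ → 241
review_id=16: ✓ → 138
review_id=17: ✓ → 236
review_id=18: ✓ → 122
review_id=19: ✓ → 143
review_id=20: ✗
length_avg = (75 + 209 + 197 + 38 + 30 + 191 + 141 + 267 + 241 + 138 + 236 + 122 + 143) / 13 = 156

stars_avg=157.5384615385, length_avg=156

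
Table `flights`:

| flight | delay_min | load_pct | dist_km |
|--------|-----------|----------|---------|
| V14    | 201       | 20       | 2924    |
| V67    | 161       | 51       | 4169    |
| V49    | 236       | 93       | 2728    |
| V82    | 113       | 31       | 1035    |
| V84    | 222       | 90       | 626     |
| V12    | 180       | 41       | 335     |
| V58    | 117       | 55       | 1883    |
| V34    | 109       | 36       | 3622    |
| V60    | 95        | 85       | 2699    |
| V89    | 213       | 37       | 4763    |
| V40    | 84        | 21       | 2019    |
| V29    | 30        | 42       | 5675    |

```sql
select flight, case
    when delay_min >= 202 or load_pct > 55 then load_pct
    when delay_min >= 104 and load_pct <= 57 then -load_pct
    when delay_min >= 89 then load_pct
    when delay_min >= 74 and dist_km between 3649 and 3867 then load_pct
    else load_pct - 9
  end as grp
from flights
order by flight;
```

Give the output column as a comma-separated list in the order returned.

flight=V12: delay_min >= 104 and load_pct <= 57 → -41
flight=V14: delay_min >= 104 and load_pct <= 57 → -20
flight=V29: ELSE → 33
flight=V34: delay_min >= 104 and load_pct <= 57 → -36
flight=V40: ELSE → 12
flight=V49: delay_min >= 202 or load_pct > 55 → 93
flight=V58: delay_min >= 104 and load_pct <= 57 → -55
flight=V60: delay_min >= 202 or load_pct > 55 → 85
flight=V67: delay_min >= 104 and load_pct <= 57 → -51
flight=V82: delay_min >= 104 and load_pct <= 57 → -31
flight=V84: delay_min >= 202 or load_pct > 55 → 90
flight=V89: delay_min >= 202 or load_pct > 55 → 37

-41, -20, 33, -36, 12, 93, -55, 85, -51, -31, 90, 37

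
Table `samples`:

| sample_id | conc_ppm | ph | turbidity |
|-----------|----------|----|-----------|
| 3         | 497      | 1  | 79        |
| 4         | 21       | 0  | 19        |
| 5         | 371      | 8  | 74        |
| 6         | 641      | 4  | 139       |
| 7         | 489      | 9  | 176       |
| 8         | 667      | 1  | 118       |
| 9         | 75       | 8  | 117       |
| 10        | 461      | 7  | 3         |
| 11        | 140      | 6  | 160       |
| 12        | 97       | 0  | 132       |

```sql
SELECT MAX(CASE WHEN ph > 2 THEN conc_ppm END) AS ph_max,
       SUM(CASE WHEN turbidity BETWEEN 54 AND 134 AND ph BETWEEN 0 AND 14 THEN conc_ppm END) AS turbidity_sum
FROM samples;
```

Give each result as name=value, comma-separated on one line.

[ph_max: ph > 2]
sample_id=3: ✗
sample_id=4: ✗
sample_id=5: ✓ → 371
sample_id=6: ✓ → 641
sample_id=7: ✓ → 489
sample_id=8: ✗
sample_id=9: ✓ → 75
sample_id=10: ✓ → 461
sample_id=11: ✓ → 140
sample_id=12: ✗
ph_max = MAX(371, 641, 489, 75, 461, 140) = 641
—
[turbidity_sum: turbidity BETWEEN 54 AND 134 AND ph BETWEEN 0 AND 14]
sample_id=3: ✓ → 497
sample_id=4: ✗
sample_id=5: ✓ → 371
sample_id=6: ✗
sample_id=7: ✗
sample_id=8: ✓ → 667
sample_id=9: ✓ → 75
sample_id=10: ✗
sample_id=11: ✗
sample_id=12: ✓ → 97
turbidity_sum = 497 + 371 + 667 + 75 + 97 = 1707

ph_max=641, turbidity_sum=1707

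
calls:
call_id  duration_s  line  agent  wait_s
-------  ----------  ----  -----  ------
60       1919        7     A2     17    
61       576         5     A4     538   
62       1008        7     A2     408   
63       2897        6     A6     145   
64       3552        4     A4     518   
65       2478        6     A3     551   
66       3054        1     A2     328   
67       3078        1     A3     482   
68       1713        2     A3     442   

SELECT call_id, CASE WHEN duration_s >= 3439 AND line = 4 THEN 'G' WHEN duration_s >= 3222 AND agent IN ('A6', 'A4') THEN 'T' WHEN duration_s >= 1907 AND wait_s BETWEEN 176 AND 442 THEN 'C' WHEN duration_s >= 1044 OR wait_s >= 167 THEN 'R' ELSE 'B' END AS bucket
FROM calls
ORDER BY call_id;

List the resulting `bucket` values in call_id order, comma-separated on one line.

call_id=60: duration_s >= 1044 OR wait_s >= 167 → R
call_id=61: duration_s >= 1044 OR wait_s >= 167 → R
call_id=62: duration_s >= 1044 OR wait_s >= 167 → R
call_id=63: duration_s >= 1044 OR wait_s >= 167 → R
call_id=64: duration_s >= 3439 AND line = 4 → G
call_id=65: duration_s >= 1044 OR wait_s >= 167 → R
call_id=66: duration_s >= 1907 AND wait_s BETWEEN 176 AND 442 → C
call_id=67: duration_s >= 1044 OR wait_s >= 167 → R
call_id=68: duration_s >= 1044 OR wait_s >= 167 → R

R, R, R, R, G, R, C, R, R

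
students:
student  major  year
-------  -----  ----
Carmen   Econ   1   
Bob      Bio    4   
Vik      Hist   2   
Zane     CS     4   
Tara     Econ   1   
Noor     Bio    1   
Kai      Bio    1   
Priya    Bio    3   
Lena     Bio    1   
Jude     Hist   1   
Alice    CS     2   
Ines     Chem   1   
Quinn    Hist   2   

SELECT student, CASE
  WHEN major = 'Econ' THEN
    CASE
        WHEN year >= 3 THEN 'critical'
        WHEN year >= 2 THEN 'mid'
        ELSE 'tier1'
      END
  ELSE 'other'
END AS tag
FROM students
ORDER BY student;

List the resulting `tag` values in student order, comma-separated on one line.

student=Alice: major='CS' → outer ELSE → other
student=Bob: major='Bio' → outer ELSE → other
student=Carmen: major='Econ' → inner[ELSE] → tier1
student=Ines: major='Chem' → outer ELSE → other
student=Jude: major='Hist' → outer ELSE → other
student=Kai: major='Bio' → outer ELSE → other
student=Lena: major='Bio' → outer ELSE → other
student=Noor: major='Bio' → outer ELSE → other
student=Priya: major='Bio' → outer ELSE → other
student=Quinn: major='Hist' → outer ELSE → other
student=Tara: major='Econ' → inner[ELSE] → tier1
student=Vik: major='Hist' → outer ELSE → other
student=Zane: major='CS' → outer ELSE → other

other, other, tier1, other, other, other, other, other, other, other, tier1, other, other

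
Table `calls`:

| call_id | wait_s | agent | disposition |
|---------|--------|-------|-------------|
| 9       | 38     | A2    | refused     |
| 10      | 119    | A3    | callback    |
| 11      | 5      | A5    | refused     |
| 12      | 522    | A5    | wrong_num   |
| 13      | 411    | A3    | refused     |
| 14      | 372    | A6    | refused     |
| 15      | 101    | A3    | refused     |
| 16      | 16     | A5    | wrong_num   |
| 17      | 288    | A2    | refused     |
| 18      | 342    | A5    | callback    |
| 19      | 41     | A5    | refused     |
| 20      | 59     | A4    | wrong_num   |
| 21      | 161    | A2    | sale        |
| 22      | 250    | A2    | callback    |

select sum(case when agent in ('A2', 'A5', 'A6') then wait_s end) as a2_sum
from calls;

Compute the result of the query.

call_id=9: ✓ → 38
call_id=10: ✗
call_id=11: ✓ → 5
call_id=12: ✓ → 522
call_id=13: ✗
call_id=14: ✓ → 372
call_id=15: ✗
call_id=16: ✓ → 16
call_id=17: ✓ → 288
call_id=18: ✓ → 342
call_id=19: ✓ → 41
call_id=20: ✗
call_id=21: ✓ → 161
call_id=22: ✓ → 250
a2_sum = 38 + 5 + 522 + 372 + 16 + 288 + 342 + 41 + 161 + 250 = 2035

2035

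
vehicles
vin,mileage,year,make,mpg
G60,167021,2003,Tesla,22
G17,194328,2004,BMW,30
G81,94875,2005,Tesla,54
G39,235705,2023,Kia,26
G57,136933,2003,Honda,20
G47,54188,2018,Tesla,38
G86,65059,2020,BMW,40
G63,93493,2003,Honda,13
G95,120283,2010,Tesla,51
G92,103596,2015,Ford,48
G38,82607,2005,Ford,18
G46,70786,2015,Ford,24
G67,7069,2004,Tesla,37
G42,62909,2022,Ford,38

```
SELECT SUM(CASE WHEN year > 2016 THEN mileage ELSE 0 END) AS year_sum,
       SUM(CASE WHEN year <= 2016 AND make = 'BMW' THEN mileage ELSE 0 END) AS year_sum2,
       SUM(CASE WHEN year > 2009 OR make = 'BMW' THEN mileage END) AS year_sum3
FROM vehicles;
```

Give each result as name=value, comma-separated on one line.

year_sum=417861, year_sum2=194328, year_sum3=906854

[year_sum: year > 2016]
vin=G60: ✗
vin=G17: ✗
vin=G81: ✗
vin=G39: ✓ → 235705
vin=G57: ✗
vin=G47: ✓ → 54188
vin=G86: ✓ → 65059
vin=G63: ✗
vin=G95: ✗
vin=G92: ✗
vin=G38: ✗
vin=G46: ✗
vin=G67: ✗
vin=G42: ✓ → 62909
year_sum = 235705 + 54188 + 65059 + 62909 = 417861
—
[year_sum2: year <= 2016 AND make = 'BMW']
vin=G60: ✗
vin=G17: ✓ → 194328
vin=G81: ✗
vin=G39: ✗
vin=G57: ✗
vin=G47: ✗
vin=G86: ✗
vin=G63: ✗
vin=G95: ✗
vin=G92: ✗
vin=G38: ✗
vin=G46: ✗
vin=G67: ✗
vin=G42: ✗
year_sum2 = 194328
—
[year_sum3: year > 2009 OR make = 'BMW']
vin=G60: ✗
vin=G17: ✓ → 194328
vin=G81: ✗
vin=G39: ✓ → 235705
vin=G57: ✗
vin=G47: ✓ → 54188
vin=G86: ✓ → 65059
vin=G63: ✗
vin=G95: ✓ → 120283
vin=G92: ✓ → 103596
vin=G38: ✗
vin=G46: ✓ → 70786
vin=G67: ✗
vin=G42: ✓ → 62909
year_sum3 = 194328 + 235705 + 54188 + 65059 + 120283 + 103596 + 70786 + 62909 = 906854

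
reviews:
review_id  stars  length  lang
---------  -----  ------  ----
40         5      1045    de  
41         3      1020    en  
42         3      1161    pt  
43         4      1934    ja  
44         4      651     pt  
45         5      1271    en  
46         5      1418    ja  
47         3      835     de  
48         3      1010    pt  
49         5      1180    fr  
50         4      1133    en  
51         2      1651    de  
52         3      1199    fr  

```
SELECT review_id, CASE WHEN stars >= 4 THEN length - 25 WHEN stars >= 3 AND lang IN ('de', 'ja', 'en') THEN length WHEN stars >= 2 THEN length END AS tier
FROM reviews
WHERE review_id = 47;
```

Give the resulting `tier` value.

835

review_id = 47: stars=3, length=835, lang=de.
stars >= 4 → false
stars >= 3 AND lang IN ('de', 'ja', 'en') → true → 835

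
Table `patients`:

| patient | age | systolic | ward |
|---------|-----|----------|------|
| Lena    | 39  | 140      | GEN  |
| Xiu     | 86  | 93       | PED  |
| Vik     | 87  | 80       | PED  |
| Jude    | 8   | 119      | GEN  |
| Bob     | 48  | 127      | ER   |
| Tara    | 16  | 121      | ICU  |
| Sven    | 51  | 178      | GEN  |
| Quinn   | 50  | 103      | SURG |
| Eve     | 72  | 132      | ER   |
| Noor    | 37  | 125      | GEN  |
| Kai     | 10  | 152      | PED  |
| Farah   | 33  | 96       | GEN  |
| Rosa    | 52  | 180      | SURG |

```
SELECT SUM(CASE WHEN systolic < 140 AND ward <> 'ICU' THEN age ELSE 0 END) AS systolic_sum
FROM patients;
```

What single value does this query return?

patient=Lena: ✗
patient=Xiu: ✓ → 86
patient=Vik: ✓ → 87
patient=Jude: ✓ → 8
patient=Bob: ✓ → 48
patient=Tara: ✗
patient=Sven: ✗
patient=Quinn: ✓ → 50
patient=Eve: ✓ → 72
patient=Noor: ✓ → 37
patient=Kai: ✗
patient=Farah: ✓ → 33
patient=Rosa: ✗
systolic_sum = 86 + 87 + 8 + 48 + 50 + 72 + 37 + 33 = 421

421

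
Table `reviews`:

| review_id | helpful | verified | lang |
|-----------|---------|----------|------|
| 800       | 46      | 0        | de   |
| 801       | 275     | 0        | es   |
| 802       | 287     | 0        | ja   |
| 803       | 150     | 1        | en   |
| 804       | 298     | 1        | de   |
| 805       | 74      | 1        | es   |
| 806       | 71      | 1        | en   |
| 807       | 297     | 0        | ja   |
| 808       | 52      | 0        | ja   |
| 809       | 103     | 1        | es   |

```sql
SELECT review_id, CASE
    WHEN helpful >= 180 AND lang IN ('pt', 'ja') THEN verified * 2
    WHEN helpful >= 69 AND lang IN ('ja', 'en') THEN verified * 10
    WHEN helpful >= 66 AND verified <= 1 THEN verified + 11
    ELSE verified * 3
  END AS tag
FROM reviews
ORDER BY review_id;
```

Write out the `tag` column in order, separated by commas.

0, 11, 0, 10, 12, 12, 10, 0, 0, 12

review_id=800: ELSE → 0
review_id=801: helpful >= 66 AND verified <= 1 → 11
review_id=802: helpful >= 180 AND lang IN ('pt', 'ja') → 0
review_id=803: helpful >= 69 AND lang IN ('ja', 'en') → 10
review_id=804: helpful >= 66 AND verified <= 1 → 12
review_id=805: helpful >= 66 AND verified <= 1 → 12
review_id=806: helpful >= 69 AND lang IN ('ja', 'en') → 10
review_id=807: helpful >= 180 AND lang IN ('pt', 'ja') → 0
review_id=808: ELSE → 0
review_id=809: helpful >= 66 AND verified <= 1 → 12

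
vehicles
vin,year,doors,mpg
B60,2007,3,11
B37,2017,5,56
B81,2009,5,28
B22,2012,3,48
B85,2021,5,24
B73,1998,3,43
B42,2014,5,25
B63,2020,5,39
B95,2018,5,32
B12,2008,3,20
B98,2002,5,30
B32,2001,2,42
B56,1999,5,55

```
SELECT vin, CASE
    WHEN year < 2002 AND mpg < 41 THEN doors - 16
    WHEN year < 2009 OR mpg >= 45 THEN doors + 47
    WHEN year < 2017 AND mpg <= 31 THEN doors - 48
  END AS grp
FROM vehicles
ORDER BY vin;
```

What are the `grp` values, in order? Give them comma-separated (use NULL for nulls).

50, 50, 49, 52, -43, 52, 50, NULL, 50, -43, NULL, NULL, 52

vin=B12: year < 2009 OR mpg >= 45 → 50
vin=B22: year < 2009 OR mpg >= 45 → 50
vin=B32: year < 2009 OR mpg >= 45 → 49
vin=B37: year < 2009 OR mpg >= 45 → 52
vin=B42: year < 2017 AND mpg <= 31 → -43
vin=B56: year < 2009 OR mpg >= 45 → 52
vin=B60: year < 2009 OR mpg >= 45 → 50
vin=B63: (no match → NULL) → NULL
vin=B73: year < 2009 OR mpg >= 45 → 50
vin=B81: year < 2017 AND mpg <= 31 → -43
vin=B85: (no match → NULL) → NULL
vin=B95: (no match → NULL) → NULL
vin=B98: year < 2009 OR mpg >= 45 → 52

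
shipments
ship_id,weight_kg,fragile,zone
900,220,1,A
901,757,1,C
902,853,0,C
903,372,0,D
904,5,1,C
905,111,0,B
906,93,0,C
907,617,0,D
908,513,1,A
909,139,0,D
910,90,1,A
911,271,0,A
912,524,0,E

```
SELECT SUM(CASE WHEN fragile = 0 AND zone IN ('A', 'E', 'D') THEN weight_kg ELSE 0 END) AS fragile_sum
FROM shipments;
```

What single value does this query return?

ship_id=900: ✗
ship_id=901: ✗
ship_id=902: ✗
ship_id=903: ✓ → 372
ship_id=904: ✗
ship_id=905: ✗
ship_id=906: ✗
ship_id=907: ✓ → 617
ship_id=908: ✗
ship_id=909: ✓ → 139
ship_id=910: ✗
ship_id=911: ✓ → 271
ship_id=912: ✓ → 524
fragile_sum = 372 + 617 + 139 + 271 + 524 = 1923

1923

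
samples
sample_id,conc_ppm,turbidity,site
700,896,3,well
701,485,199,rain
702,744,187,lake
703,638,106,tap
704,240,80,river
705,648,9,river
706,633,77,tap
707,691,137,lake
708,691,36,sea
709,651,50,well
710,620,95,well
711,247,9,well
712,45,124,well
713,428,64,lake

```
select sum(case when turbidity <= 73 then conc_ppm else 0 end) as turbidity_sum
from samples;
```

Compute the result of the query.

3561

sample_id=700: ✓ → 896
sample_id=701: ✗
sample_id=702: ✗
sample_id=703: ✗
sample_id=704: ✗
sample_id=705: ✓ → 648
sample_id=706: ✗
sample_id=707: ✗
sample_id=708: ✓ → 691
sample_id=709: ✓ → 651
sample_id=710: ✗
sample_id=711: ✓ → 247
sample_id=712: ✗
sample_id=713: ✓ → 428
turbidity_sum = 896 + 648 + 691 + 651 + 247 + 428 = 3561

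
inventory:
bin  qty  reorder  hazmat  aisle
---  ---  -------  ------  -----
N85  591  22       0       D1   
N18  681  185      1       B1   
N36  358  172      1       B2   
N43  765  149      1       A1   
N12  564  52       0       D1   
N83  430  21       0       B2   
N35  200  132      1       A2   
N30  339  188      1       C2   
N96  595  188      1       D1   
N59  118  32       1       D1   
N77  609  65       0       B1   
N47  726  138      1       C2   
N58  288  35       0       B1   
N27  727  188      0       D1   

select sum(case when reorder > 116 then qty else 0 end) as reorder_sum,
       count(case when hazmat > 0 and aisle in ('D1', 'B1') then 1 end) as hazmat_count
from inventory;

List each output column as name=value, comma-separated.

reorder_sum=4391, hazmat_count=3

[reorder_sum: reorder > 116]
bin=N85: ✗
bin=N18: ✓ → 681
bin=N36: ✓ → 358
bin=N43: ✓ → 765
bin=N12: ✗
bin=N83: ✗
bin=N35: ✓ → 200
bin=N30: ✓ → 339
bin=N96: ✓ → 595
bin=N59: ✗
bin=N77: ✗
bin=N47: ✓ → 726
bin=N58: ✗
bin=N27: ✓ → 727
reorder_sum = 681 + 358 + 765 + 200 + 339 + 595 + 726 + 727 = 4391
—
[hazmat_count: hazmat > 0 and aisle in ('D1', 'B1')]
bin=N85: ✗
bin=N18: ✓ → 1
bin=N36: ✗
bin=N43: ✗
bin=N12: ✗
bin=N83: ✗
bin=N35: ✗
bin=N30: ✗
bin=N96: ✓ → 1
bin=N59: ✓ → 1
bin=N77: ✗
bin=N47: ✗
bin=N58: ✗
bin=N27: ✗
hazmat_count = COUNT(1, 1, 1) = 3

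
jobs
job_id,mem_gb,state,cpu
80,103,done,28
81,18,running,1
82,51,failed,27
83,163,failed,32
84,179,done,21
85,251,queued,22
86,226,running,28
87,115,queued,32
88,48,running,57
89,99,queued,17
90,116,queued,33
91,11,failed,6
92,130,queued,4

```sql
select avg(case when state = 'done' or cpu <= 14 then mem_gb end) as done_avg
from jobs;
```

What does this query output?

job_id=80: ✓ → 103
job_id=81: ✓ → 18
job_id=82: ✗
job_id=83: ✗
job_id=84: ✓ → 179
job_id=85: ✗
job_id=86: ✗
job_id=87: ✗
job_id=88: ✗
job_id=89: ✗
job_id=90: ✗
job_id=91: ✓ → 11
job_id=92: ✓ → 130
done_avg = (103 + 18 + 179 + 11 + 130) / 5 = 88.2

88.2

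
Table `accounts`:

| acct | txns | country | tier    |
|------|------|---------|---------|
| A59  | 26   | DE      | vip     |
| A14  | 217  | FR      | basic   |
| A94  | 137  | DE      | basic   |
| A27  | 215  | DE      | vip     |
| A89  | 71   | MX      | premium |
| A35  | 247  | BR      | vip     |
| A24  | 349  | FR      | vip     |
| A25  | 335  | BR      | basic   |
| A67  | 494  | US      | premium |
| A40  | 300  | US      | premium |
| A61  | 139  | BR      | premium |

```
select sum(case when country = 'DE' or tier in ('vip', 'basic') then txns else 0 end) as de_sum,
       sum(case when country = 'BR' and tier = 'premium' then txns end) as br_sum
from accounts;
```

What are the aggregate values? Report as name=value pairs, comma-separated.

[de_sum: country = 'DE' or tier in ('vip', 'basic')]
acct=A59: ✓ → 26
acct=A14: ✓ → 217
acct=A94: ✓ → 137
acct=A27: ✓ → 215
acct=A89: ✗
acct=A35: ✓ → 247
acct=A24: ✓ → 349
acct=A25: ✓ → 335
acct=A67: ✗
acct=A40: ✗
acct=A61: ✗
de_sum = 26 + 217 + 137 + 215 + 247 + 349 + 335 = 1526
—
[br_sum: country = 'BR' and tier = 'premium']
acct=A59: ✗
acct=A14: ✗
acct=A94: ✗
acct=A27: ✗
acct=A89: ✗
acct=A35: ✗
acct=A24: ✗
acct=A25: ✗
acct=A67: ✗
acct=A40: ✗
acct=A61: ✓ → 139
br_sum = 139

de_sum=1526, br_sum=139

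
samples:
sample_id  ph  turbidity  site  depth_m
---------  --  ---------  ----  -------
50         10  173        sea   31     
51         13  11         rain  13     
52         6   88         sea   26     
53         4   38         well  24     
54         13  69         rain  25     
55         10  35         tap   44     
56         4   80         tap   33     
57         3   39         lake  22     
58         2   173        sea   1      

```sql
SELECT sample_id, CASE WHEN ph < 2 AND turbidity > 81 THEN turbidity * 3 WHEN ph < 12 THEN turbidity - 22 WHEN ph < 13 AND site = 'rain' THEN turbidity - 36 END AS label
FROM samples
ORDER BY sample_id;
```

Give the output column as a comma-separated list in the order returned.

sample_id=50: ph < 12 → 151
sample_id=51: (no match → NULL) → NULL
sample_id=52: ph < 12 → 66
sample_id=53: ph < 12 → 16
sample_id=54: (no match → NULL) → NULL
sample_id=55: ph < 12 → 13
sample_id=56: ph < 12 → 58
sample_id=57: ph < 12 → 17
sample_id=58: ph < 12 → 151

151, NULL, 66, 16, NULL, 13, 58, 17, 151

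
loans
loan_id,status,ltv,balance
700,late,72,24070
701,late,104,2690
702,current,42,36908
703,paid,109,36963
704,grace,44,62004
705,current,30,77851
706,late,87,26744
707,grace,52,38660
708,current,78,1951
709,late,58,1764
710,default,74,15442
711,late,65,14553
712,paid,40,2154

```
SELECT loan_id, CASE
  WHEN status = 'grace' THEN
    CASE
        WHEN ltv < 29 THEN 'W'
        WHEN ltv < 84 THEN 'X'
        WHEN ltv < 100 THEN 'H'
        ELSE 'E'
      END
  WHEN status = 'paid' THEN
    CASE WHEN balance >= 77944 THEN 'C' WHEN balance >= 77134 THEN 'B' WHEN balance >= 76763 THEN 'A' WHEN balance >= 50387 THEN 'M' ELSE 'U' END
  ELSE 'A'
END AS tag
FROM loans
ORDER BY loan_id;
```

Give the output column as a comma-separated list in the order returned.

loan_id=700: status='late' → outer ELSE → A
loan_id=701: status='late' → outer ELSE → A
loan_id=702: status='current' → outer ELSE → A
loan_id=703: status='paid' → inner[ELSE] → U
loan_id=704: status='grace' → inner[ltv < 84] → X
loan_id=705: status='current' → outer ELSE → A
loan_id=706: status='late' → outer ELSE → A
loan_id=707: status='grace' → inner[ltv < 84] → X
loan_id=708: status='current' → outer ELSE → A
loan_id=709: status='late' → outer ELSE → A
loan_id=710: status='default' → outer ELSE → A
loan_id=711: status='late' → outer ELSE → A
loan_id=712: status='paid' → inner[ELSE] → U

A, A, A, U, X, A, A, X, A, A, A, A, U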